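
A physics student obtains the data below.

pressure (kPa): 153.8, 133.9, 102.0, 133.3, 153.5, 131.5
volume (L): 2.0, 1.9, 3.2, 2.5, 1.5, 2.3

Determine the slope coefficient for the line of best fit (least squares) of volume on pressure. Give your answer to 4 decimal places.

-0.0279

n = 6, Σx = 808, Σy = 13.4, Σxy = 1754.36, Σx² = 110611.04
Sxx = Σx² − (Σx)²/n = 110611.04 − 108810.666667 = 1800.373333
Sxy = Σxy − (Σx)(Σy)/n = 1754.36 − 1804.533333 = -50.173333
b = Sxy/Sxx = -50.173333/1800.373333 = -0.027868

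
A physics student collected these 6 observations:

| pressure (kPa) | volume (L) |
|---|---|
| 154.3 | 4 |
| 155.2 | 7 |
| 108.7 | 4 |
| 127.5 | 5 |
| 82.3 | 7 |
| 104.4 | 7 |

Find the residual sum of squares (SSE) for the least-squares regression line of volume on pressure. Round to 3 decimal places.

10.259

n = 6, Σx = 732.4, Σy = 34, Σxy = 4082.8, Σx² = 93640.12, Σy² = 204
Sxx = Σx² − (Σx)²/n = 93640.12 − 89401.626667 = 4238.493333
Sxy = Σxy − (Σx)(Σy)/n = 4082.8 − 4150.266667 = -67.466667
Syy = Σy² − (Σy)²/n = 204 − 192.666667 = 11.333333
b = Sxy/Sxx = -67.466667/4238.493333 = -0.015918
SSE = Syy − b·Sxy = 11.333333 − (-0.015918)·(-67.466667) = 10.259426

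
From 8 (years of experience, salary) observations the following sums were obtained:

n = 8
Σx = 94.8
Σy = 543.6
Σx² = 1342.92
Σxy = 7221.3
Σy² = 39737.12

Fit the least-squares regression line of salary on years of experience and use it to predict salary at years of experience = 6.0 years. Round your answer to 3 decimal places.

Sxx = Σx² − (Σx)²/n = 1342.92 − 1123.38 = 219.54
Sxy = Σxy − (Σx)(Σy)/n = 7221.3 − 6441.66 = 779.64
b = Sxy/Sxx = 779.64/219.54 = 3.551244
a = ȳ − b·x̄ = 67.95 − 3.551244·11.85 = 25.867764
ŷ(6.0) = a + b·6.0 = 25.867764 + 3.551244·6 = 47.175225

47.175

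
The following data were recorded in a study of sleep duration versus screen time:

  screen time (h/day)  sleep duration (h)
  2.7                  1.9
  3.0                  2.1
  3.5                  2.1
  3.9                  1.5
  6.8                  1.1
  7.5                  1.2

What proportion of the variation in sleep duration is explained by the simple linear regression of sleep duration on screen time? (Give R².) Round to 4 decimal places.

0.8002

n = 6, Σx = 27.4, Σy = 9.9, Σxy = 41.11, Σx² = 146.24, Σy² = 17.33
Sxx = Σx² − (Σx)²/n = 146.24 − 125.126667 = 21.113333
Sxy = Σxy − (Σx)(Σy)/n = 41.11 − 45.21 = -4.1
Syy = Σy² − (Σy)²/n = 17.33 − 16.335 = 0.995
R² = Sxy²/(Sxx·Syy) = (-4.1)²/(21.113333·0.995) = 0.800180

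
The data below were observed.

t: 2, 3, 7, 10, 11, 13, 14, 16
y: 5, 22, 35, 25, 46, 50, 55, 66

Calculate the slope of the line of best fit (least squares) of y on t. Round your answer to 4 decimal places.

n = 8, Σx = 76, Σy = 304, Σxy = 3553, Σx² = 904
Sxx = Σx² − (Σx)²/n = 904 − 722 = 182
Sxy = Σxy − (Σx)(Σy)/n = 3553 − 2888 = 665
b = Sxy/Sxx = 665/182 = 3.653846

3.6538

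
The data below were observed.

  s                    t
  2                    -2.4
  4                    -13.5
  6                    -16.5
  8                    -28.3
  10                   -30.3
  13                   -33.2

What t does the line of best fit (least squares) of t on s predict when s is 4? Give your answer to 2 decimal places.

-11.74

n = 6, Σx = 43, Σy = -124.2, Σxy = -1118.8, Σx² = 389
Sxx = Σx² − (Σx)²/n = 389 − 308.166667 = 80.833333
Sxy = Σxy − (Σx)(Σy)/n = -1118.8 − (-890.1) = -228.7
b = Sxy/Sxx = -228.7/80.833333 = -2.829278
a = ȳ − b·x̄ = -20.7 − (-2.829278)·7.166667 = -0.423505
ŷ(4) = a + b·4 = -0.423505 + (-2.829278)·4 = -11.740619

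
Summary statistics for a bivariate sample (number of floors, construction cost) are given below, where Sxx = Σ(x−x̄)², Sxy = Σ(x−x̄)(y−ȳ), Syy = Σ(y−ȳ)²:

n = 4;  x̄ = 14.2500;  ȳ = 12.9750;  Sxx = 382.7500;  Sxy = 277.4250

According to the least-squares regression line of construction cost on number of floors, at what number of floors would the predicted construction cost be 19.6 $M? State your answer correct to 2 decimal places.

23.39

b = Sxy/Sxx = 277.425/382.75 = 0.724820
a = ȳ − b·x̄ = 12.975 − 0.724820·14.25 = 2.646310
Set a + b·x = 19.6: x = (19.6 − 2.646310) / 0.724820 = 23.390196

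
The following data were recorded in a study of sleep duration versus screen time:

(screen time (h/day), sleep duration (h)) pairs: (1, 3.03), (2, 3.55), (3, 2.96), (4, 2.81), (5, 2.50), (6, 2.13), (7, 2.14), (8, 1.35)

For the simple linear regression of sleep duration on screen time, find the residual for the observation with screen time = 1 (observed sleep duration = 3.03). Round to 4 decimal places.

-0.4292

n = 8, Σx = 36, Σy = 20.47, Σxy = 81.31, Σx² = 204
Sxx = Σx² − (Σx)²/n = 204 − 162 = 42
Sxy = Σxy − (Σx)(Σy)/n = 81.31 − 92.115 = -10.805
b = Sxy/Sxx = -10.805/42 = -0.257262
a = ȳ − b·x̄ = 2.55875 − (-0.257262)·4.5 = 3.716429
ŷ(1) = 3.716429 + (-0.257262)·1 = 3.459167
residual = y − ŷ = 3.03 − 3.459167 = -0.429167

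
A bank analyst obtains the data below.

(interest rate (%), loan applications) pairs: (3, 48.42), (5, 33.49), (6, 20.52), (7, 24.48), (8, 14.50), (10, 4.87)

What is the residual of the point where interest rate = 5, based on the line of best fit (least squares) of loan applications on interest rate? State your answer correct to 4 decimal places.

n = 6, Σx = 39, Σy = 146.28, Σxy = 771.89, Σx² = 283
Sxx = Σx² − (Σx)²/n = 283 − 253.5 = 29.5
Sxy = Σxy − (Σx)(Σy)/n = 771.89 − 950.82 = -178.93
b = Sxy/Sxx = -178.93/29.5 = -6.065424
a = ȳ − b·x̄ = 24.38 − (-6.065424)·6.5 = 63.805254
ŷ(5) = 63.805254 + (-6.065424)·5 = 33.478136
residual = y − ŷ = 33.49 − 33.478136 = 0.011864

0.0119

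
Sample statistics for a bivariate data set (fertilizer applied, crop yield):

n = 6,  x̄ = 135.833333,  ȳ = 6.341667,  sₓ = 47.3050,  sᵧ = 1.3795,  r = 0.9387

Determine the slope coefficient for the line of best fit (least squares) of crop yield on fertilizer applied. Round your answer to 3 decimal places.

b = r · sᵧ/sₓ = 0.9387 · 1.3795/47.305 = 0.027374

0.027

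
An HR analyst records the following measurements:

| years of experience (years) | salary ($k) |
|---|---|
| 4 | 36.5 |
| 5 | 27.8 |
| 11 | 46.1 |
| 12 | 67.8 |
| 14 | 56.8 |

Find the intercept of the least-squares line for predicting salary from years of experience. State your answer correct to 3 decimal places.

19.108

n = 5, Σx = 46, Σy = 235, Σxy = 2400.9, Σx² = 502
Sxx = Σx² − (Σx)²/n = 502 − 423.2 = 78.8
Sxy = Σxy − (Σx)(Σy)/n = 2400.9 − 2162 = 238.9
b = Sxy/Sxx = 238.9/78.8 = 3.031726
a = ȳ − b·x̄ = 47 − 3.031726·9.2 = 19.108122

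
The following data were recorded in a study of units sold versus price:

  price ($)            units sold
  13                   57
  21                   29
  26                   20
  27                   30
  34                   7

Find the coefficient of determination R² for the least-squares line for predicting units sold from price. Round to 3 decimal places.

0.899

n = 5, Σx = 121, Σy = 143, Σxy = 2918, Σx² = 3171, Σy² = 5439
Sxx = Σx² − (Σx)²/n = 3171 − 2928.2 = 242.8
Sxy = Σxy − (Σx)(Σy)/n = 2918 − 3460.6 = -542.6
Syy = Σy² − (Σy)²/n = 5439 − 4089.8 = 1349.2
R² = Sxy²/(Sxx·Syy) = (-542.6)²/(242.8·1349.2) = 0.898741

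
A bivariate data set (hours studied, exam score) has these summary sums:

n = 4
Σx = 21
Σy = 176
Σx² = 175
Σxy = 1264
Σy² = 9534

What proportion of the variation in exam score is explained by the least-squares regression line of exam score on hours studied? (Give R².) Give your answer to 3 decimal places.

0.997

Sxx = Σx² − (Σx)²/n = 175 − 110.25 = 64.75
Sxy = Σxy − (Σx)(Σy)/n = 1264 − 924 = 340
Syy = Σy² − (Σy)²/n = 9534 − 7744 = 1790
R² = Sxy²/(Sxx·Syy) = (340)²/(64.75·1790) = 0.997390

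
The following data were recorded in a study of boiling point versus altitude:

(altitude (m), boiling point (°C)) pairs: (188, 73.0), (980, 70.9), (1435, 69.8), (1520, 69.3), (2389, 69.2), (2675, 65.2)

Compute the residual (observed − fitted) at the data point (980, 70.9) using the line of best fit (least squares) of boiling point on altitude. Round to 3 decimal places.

n = 6, Σx = 9187, Σy = 417.4, Σxy = 628433.8, Σx² = 18228315
Sxx = Σx² − (Σx)²/n = 18228315 − 14066828.166667 = 4161486.833333
Sxy = Σxy − (Σx)(Σy)/n = 628433.8 − 639108.966667 = -10675.166667
b = Sxy/Sxx = -10675.166667/4161486.833333 = -0.002565
a = ȳ − b·x̄ = 69.566667 − (-0.002565)·1531.166667 = 73.494460
ŷ(980) = 73.494460 + (-0.002565)·980 = 70.980535
residual = y − ŷ = 70.9 − 70.980535 = -0.080535

-0.081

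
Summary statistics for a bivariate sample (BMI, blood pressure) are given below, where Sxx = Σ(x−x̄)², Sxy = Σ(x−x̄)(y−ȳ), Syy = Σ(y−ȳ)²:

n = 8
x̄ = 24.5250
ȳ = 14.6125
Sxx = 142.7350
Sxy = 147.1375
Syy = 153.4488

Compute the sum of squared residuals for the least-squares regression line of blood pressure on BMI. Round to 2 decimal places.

b = Sxy/Sxx = 147.1375/142.735 = 1.030844
SSE = Syy − b·Sxy = 153.4488 − 1.030844·147.1375 = 1.773010

1.77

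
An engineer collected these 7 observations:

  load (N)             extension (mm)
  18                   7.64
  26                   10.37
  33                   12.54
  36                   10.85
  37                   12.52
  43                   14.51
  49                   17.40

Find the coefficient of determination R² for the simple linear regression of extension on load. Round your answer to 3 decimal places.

0.908

n = 7, Σx = 242, Σy = 85.83, Σxy = 3151.33, Σx² = 9004, Σy² = 1110.9311
Sxx = Σx² − (Σx)²/n = 9004 − 8366.285714 = 637.714286
Sxy = Σxy − (Σx)(Σy)/n = 3151.33 − 2967.265714 = 184.064286
Syy = Σy² − (Σy)²/n = 1110.9311 − 1052.398414 = 58.532686
R² = Sxy²/(Sxx·Syy) = (184.064286)²/(637.714286·58.532686) = 0.907642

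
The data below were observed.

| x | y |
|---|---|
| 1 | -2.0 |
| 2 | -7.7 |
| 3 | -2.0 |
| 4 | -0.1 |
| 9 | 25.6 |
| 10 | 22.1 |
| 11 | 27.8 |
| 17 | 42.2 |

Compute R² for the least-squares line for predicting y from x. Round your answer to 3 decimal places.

0.955

n = 8, Σx = 57, Σy = 105.9, Σxy = 1450.8, Σx² = 621, Σy² = 3764.75
Sxx = Σx² − (Σx)²/n = 621 − 406.125 = 214.875
Sxy = Σxy − (Σx)(Σy)/n = 1450.8 − 754.5375 = 696.2625
Syy = Σy² − (Σy)²/n = 3764.75 − 1401.85125 = 2362.89875
R² = Sxy²/(Sxx·Syy) = (696.2625)²/(214.875·2362.89875) = 0.954806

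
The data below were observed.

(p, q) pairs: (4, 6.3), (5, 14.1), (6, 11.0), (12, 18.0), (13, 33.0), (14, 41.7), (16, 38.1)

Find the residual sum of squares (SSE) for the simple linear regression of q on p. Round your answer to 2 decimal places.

n = 7, Σx = 70, Σy = 162.2, Σxy = 2000.1, Σx² = 842, Σy² = 4963
Sxx = Σx² − (Σx)²/n = 842 − 700 = 142
Sxy = Σxy − (Σx)(Σy)/n = 2000.1 − 1622 = 378.1
Syy = Σy² − (Σy)²/n = 4963 − 3758.405714 = 1204.594286
b = Sxy/Sxx = 378.1/142 = 2.662676
SSE = Syy − b·Sxy = 1204.594286 − 2.662676·378.1 = 197.836469

197.84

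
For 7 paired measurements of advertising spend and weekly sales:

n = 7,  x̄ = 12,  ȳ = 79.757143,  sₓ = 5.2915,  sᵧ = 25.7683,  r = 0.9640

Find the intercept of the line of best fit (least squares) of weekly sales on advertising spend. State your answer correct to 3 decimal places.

b = r · sᵧ/sₓ = 0.964 · 25.7683/5.2915 = 4.694442
a = ȳ − b·x̄ = 79.757143 − 4.694442·12 = 23.423836

23.424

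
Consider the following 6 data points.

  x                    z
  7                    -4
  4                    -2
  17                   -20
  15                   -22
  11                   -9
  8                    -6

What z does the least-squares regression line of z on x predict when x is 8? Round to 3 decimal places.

-6.678

n = 6, Σx = 62, Σy = -63, Σxy = -853, Σx² = 764
Sxx = Σx² − (Σx)²/n = 764 − 640.666667 = 123.333333
Sxy = Σxy − (Σx)(Σy)/n = -853 − (-651) = -202
b = Sxy/Sxx = -202/123.333333 = -1.637838
a = ȳ − b·x̄ = -10.5 − (-1.637838)·10.333333 = 6.424324
ŷ(8) = a + b·8 = 6.424324 + (-1.637838)·8 = -6.678378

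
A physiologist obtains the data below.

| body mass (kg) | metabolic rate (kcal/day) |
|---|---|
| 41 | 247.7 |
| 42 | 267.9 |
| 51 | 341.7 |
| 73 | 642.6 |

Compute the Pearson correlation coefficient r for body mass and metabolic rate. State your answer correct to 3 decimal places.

0.996

n = 4, Σx = 207, Σy = 1499.9, Σxy = 85744, Σx² = 11375, Σy² = 662819.35
Sxx = Σx² − (Σx)²/n = 11375 − 10712.25 = 662.75
Sxy = Σxy − (Σx)(Σy)/n = 85744 − 77619.825 = 8124.175
Syy = Σy² − (Σy)²/n = 662819.35 − 562425.0025 = 100394.3475
r = Sxy/√(Sxx·Syy) = 8124.175/√(66536353.805625) = 8124.175/8156.981905 = 0.995978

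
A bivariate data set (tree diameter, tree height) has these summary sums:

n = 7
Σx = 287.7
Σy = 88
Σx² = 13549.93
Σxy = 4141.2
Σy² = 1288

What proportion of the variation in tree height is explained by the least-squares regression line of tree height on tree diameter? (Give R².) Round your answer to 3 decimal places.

0.877

Sxx = Σx² − (Σx)²/n = 13549.93 − 11824.47 = 1725.46
Sxy = Σxy − (Σx)(Σy)/n = 4141.2 − 3616.8 = 524.4
Syy = Σy² − (Σy)²/n = 1288 − 1106.285714 = 181.714286
R² = Sxy²/(Sxx·Syy) = (524.4)²/(1725.46·181.714286) = 0.877064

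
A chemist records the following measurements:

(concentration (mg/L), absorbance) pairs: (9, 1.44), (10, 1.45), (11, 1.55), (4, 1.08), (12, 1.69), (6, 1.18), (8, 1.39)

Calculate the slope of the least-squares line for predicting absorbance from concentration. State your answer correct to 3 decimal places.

0.073

n = 7, Σx = 60, Σy = 9.78, Σxy = 87.31, Σx² = 562
Sxx = Σx² − (Σx)²/n = 562 − 514.285714 = 47.714286
Sxy = Σxy − (Σx)(Σy)/n = 87.31 − 83.828571 = 3.481429
b = Sxy/Sxx = 3.481429/47.714286 = 0.072964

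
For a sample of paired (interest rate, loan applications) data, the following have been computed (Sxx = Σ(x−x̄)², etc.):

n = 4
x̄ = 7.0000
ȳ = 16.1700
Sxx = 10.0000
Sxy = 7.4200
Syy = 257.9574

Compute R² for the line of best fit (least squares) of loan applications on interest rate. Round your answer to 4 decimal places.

0.0213

R² = Sxy²/(Sxx·Syy) = (7.42)²/(10·257.9574) = 0.021343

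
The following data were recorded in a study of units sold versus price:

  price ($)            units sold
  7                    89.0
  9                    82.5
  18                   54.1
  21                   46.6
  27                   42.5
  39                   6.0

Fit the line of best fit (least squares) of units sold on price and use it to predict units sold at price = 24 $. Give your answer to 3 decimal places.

43.834

n = 6, Σx = 121, Σy = 320.7, Σxy = 4699.4, Σx² = 3145
Sxx = Σx² − (Σx)²/n = 3145 − 2440.166667 = 704.833333
Sxy = Σxy − (Σx)(Σy)/n = 4699.4 − 6467.45 = -1768.05
b = Sxy/Sxx = -1768.05/704.833333 = -2.508465
a = ȳ − b·x̄ = 53.45 − (-2.508465)·20.166667 = 104.037385
ŷ(24) = a + b·24 = 104.037385 + (-2.508465)·24 = 43.834216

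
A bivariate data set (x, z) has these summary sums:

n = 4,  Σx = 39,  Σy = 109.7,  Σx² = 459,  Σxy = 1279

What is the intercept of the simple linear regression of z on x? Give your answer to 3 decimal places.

1.496

Sxx = Σx² − (Σx)²/n = 459 − 380.25 = 78.75
Sxy = Σxy − (Σx)(Σy)/n = 1279 − 1069.575 = 209.425
b = Sxy/Sxx = 209.425/78.75 = 2.659365
a = ȳ − b·x̄ = 27.425 − 2.659365·9.75 = 1.496190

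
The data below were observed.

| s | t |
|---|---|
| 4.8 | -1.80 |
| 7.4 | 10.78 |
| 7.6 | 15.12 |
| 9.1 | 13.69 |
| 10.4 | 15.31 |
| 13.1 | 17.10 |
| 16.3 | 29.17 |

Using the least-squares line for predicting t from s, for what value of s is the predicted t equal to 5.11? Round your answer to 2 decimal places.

n = 7, Σx = 68.7, Σy = 99.37, Σxy = 1169.328, Σx² = 763.83
Sxx = Σx² − (Σx)²/n = 763.83 − 674.241429 = 89.588571
Sxy = Σxy − (Σx)(Σy)/n = 1169.328 − 975.245571 = 194.082429
b = Sxy/Sxx = 194.082429/89.588571 = 2.166375
a = ȳ − b·x̄ = 14.195714 − 2.166375·9.814286 = -7.065708
Set a + b·x = 5.11: x = (5.11 − (-7.065708)) / 2.166375 = 5.620314

5.62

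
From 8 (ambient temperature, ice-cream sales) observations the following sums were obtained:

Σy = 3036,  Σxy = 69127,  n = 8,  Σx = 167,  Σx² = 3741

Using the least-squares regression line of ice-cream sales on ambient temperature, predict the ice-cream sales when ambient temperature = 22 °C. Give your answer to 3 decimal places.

Sxx = Σx² − (Σx)²/n = 3741 − 3486.125 = 254.875
Sxy = Σxy − (Σx)(Σy)/n = 69127 − 63376.5 = 5750.5
b = Sxy/Sxx = 5750.5/254.875 = 22.562040
a = ȳ − b·x̄ = 379.5 − 22.562040·20.875 = -91.482590
ŷ(22) = a + b·22 = -91.482590 + 22.562040·22 = 404.882295

404.882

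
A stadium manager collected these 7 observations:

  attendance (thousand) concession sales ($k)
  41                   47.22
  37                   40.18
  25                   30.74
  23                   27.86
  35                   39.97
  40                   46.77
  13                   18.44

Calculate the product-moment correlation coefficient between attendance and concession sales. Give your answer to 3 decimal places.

0.994

n = 7, Σx = 214, Σy = 251.18, Σxy = 8341.43, Σx² = 7198, Σy² = 9690.3554
Sxx = Σx² − (Σx)²/n = 7198 − 6542.285714 = 655.714286
Sxy = Σxy − (Σx)(Σy)/n = 8341.43 − 7678.931429 = 662.498571
Syy = Σy² − (Σy)²/n = 9690.3554 − 9013.056057 = 677.299343
r = Sxy/√(Sxx·Syy) = 662.498571/√(444114.854816) = 662.498571/666.419429 = 0.994117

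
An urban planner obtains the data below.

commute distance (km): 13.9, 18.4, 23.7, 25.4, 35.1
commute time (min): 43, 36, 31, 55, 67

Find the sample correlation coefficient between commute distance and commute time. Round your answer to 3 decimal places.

n = 5, Σx = 116.5, Σy = 232, Σxy = 5743.5, Σx² = 2970.63, Σy² = 11620
Sxx = Σx² − (Σx)²/n = 2970.63 − 2714.45 = 256.18
Sxy = Σxy − (Σx)(Σy)/n = 5743.5 − 5405.6 = 337.9
Syy = Σy² − (Σy)²/n = 11620 − 10764.8 = 855.2
r = Sxy/√(Sxx·Syy) = 337.9/√(219085.136) = 337.9/468.065312 = 0.721908

0.722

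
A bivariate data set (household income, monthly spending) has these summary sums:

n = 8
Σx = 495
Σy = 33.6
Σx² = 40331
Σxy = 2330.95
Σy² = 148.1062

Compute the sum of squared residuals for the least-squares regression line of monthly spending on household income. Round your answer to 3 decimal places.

0.444

Sxx = Σx² − (Σx)²/n = 40331 − 30628.125 = 9702.875
Sxy = Σxy − (Σx)(Σy)/n = 2330.95 − 2079 = 251.95
Syy = Σy² − (Σy)²/n = 148.1062 − 141.12 = 6.9862
b = Sxy/Sxx = 251.95/9702.875 = 0.025967
SSE = Syy − b·Sxy = 6.9862 − 0.025967·251.95 = 0.443933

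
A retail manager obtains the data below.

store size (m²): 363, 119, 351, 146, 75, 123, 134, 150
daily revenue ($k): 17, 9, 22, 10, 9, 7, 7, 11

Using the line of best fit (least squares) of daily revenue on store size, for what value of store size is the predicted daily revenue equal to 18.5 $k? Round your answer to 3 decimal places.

n = 8, Σx = 1461, Σy = 92, Σxy = 20548, Σx² = 351657
Sxx = Σx² − (Σx)²/n = 351657 − 266815.125 = 84841.875
Sxy = Σxy − (Σx)(Σy)/n = 20548 − 16801.5 = 3746.5
b = Sxy/Sxx = 3746.5/84841.875 = 0.044159
a = ȳ − b·x̄ = 11.5 − 0.044159·182.625 = 3.435532
Set a + b·x = 18.5: x = (18.5 − 3.435532) / 0.044159 = 341.144451

341.144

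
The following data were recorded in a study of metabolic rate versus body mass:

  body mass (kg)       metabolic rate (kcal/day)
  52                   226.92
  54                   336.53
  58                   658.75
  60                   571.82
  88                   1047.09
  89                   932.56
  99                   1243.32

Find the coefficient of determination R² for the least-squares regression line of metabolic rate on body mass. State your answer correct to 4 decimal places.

0.9127

n = 7, Σx = 500, Σy = 5016.99, Σxy = 400719.6, Σx² = 38050, Σy² = 4437585.0463
Sxx = Σx² − (Σx)²/n = 38050 − 35714.285714 = 2335.714286
Sxy = Σxy − (Σx)(Σy)/n = 400719.6 − 358356.428571 = 42363.171429
Syy = Σy² − (Σy)²/n = 4437585.0463 − 3595741.237157 = 841843.809143
R² = Sxy²/(Sxx·Syy) = (42363.171429)²/(2335.714286·841843.809143) = 0.912695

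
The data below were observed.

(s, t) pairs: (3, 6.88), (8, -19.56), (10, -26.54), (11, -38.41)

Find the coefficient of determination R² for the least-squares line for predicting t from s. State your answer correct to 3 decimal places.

0.980

n = 4, Σx = 32, Σy = -77.63, Σxy = -823.75, Σx² = 294, Σy² = 2609.6277
Sxx = Σx² − (Σx)²/n = 294 − 256 = 38
Sxy = Σxy − (Σx)(Σy)/n = -823.75 − (-621.04) = -202.71
Syy = Σy² − (Σy)²/n = 2609.6277 − 1506.604225 = 1103.023475
R² = Sxy²/(Sxx·Syy) = (-202.71)²/(38·1103.023475) = 0.980352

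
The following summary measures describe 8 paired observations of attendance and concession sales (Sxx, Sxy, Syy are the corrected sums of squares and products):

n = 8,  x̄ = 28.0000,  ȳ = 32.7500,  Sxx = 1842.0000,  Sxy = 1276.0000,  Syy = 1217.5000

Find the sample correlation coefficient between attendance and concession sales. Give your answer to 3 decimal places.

0.852

r = Sxy/√(Sxx·Syy) = 1276/√(2242635) = 1276/1497.542988 = 0.852062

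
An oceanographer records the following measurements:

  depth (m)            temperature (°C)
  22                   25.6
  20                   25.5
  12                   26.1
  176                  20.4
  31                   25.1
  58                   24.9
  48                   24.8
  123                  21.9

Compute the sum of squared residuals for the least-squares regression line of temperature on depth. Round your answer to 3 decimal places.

n = 8, Σx = 490, Σy = 194.3, Σxy = 11083.2, Σx² = 53762, Σy² = 4747.65
Sxx = Σx² − (Σx)²/n = 53762 − 30012.5 = 23749.5
Sxy = Σxy − (Σx)(Σy)/n = 11083.2 − 11900.875 = -817.675
Syy = Σy² − (Σy)²/n = 4747.65 − 4719.06125 = 28.58875
b = Sxy/Sxx = -817.675/23749.5 = -0.034429
SSE = Syy − b·Sxy = 28.58875 − (-0.034429)·(-817.675) = 0.436898

0.437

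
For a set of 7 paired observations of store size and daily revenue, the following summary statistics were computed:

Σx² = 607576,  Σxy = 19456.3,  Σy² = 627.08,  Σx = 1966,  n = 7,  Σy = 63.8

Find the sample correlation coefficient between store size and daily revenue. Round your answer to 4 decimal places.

Sxx = Σx² − (Σx)²/n = 607576 − 552165.142857 = 55410.857143
Sxy = Σxy − (Σx)(Σy)/n = 19456.3 − 17918.685714 = 1537.614286
Syy = Σy² − (Σy)²/n = 627.08 − 581.491429 = 45.588571
r = Sxy/√(Sxx·Syy) = 1537.614286/√(2526101.818776) = 1537.614286/1589.371517 = 0.967435

0.9674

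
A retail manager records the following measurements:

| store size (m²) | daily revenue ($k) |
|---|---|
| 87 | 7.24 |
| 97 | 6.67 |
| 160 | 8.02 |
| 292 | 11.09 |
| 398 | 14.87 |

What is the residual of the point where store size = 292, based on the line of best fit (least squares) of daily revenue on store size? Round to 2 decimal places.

-0.62

n = 5, Σx = 1034, Σy = 47.89, Σxy = 11716.61, Σx² = 286246
Sxx = Σx² − (Σx)²/n = 286246 − 213831.2 = 72414.8
Sxy = Σxy − (Σx)(Σy)/n = 11716.61 − 9903.652 = 1812.958
b = Sxy/Sxx = 1812.958/72414.8 = 0.025036
a = ȳ − b·x̄ = 9.578 − 0.025036·206.8 = 4.400609
ŷ(292) = 4.400609 + 0.025036·292 = 11.711045
residual = y − ŷ = 11.09 − 11.711045 = -0.621045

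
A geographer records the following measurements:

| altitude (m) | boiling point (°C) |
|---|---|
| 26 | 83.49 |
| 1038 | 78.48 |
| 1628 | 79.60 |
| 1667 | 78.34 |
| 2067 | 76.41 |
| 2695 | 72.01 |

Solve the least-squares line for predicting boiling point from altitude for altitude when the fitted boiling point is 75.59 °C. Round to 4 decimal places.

2159.0192

n = 6, Σx = 9121, Σy = 468.33, Σxy = 695820.98, Σx² = 18042907
Sxx = Σx² − (Σx)²/n = 18042907 − 13865440.166667 = 4177466.833333
Sxy = Σxy − (Σx)(Σy)/n = 695820.98 − 711939.655 = -16118.675
b = Sxy/Sxx = -16118.675/4177466.833333 = -0.003858
a = ȳ − b·x̄ = 78.055 − (-0.003858)·1520.166667 = 83.920534
Set a + b·x = 75.59: x = (75.59 − 83.920534) / (-0.003858) = 2159.019162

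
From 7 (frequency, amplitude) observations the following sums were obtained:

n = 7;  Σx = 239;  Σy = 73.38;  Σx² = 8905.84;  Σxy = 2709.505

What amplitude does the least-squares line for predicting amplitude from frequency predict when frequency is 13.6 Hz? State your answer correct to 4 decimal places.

Sxx = Σx² − (Σx)²/n = 8905.84 − 8160.142857 = 745.697143
Sxy = Σxy − (Σx)(Σy)/n = 2709.505 − 2505.402857 = 204.102143
b = Sxy/Sxx = 204.102143/745.697143 = 0.273706
a = ȳ − b·x̄ = 10.482857 − 0.273706·34.142857 = 1.137736
ŷ(13.6) = a + b·13.6 = 1.137736 + 0.273706·13.6 = 4.860144

4.8601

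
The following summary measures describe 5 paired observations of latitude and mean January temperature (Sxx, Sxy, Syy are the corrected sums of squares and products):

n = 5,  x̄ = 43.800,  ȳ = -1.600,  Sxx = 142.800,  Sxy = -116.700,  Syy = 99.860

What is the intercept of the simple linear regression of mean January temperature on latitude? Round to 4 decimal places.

b = Sxy/Sxx = -116.7/142.8 = -0.817227
a = ȳ − b·x̄ = -1.6 − (-0.817227)·43.8 = 34.194538

34.1945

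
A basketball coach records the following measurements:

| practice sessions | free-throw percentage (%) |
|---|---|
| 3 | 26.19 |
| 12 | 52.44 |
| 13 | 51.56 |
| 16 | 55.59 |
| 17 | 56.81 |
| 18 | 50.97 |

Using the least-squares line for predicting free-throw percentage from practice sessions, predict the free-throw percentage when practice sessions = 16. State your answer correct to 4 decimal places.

54.2914

n = 6, Σx = 79, Σy = 293.56, Σxy = 4150.8, Σx² = 1191
Sxx = Σx² − (Σx)²/n = 1191 − 1040.166667 = 150.833333
Sxy = Σxy − (Σx)(Σy)/n = 4150.8 − 3865.206667 = 285.593333
b = Sxy/Sxx = 285.593333/150.833333 = 1.893436
a = ȳ − b·x̄ = 48.926667 − 1.893436·13.166667 = 23.996420
ŷ(16) = a + b·16 = 23.996420 + 1.893436·16 = 54.291403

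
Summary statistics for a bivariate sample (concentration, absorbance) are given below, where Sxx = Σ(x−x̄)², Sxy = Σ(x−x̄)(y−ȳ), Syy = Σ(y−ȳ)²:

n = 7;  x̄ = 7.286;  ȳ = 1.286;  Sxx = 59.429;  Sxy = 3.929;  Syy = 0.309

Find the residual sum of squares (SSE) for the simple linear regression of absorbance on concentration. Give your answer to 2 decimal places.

b = Sxy/Sxx = 3.929/59.429 = 0.066113
SSE = Syy − b·Sxy = 0.309 − 0.066113·3.929 = 0.049244

0.05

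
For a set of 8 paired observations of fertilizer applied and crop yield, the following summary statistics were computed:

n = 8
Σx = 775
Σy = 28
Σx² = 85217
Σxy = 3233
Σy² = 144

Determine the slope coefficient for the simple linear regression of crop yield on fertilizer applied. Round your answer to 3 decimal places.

0.051

Sxx = Σx² − (Σx)²/n = 85217 − 75078.125 = 10138.875
Sxy = Σxy − (Σx)(Σy)/n = 3233 − 2712.5 = 520.5
b = Sxy/Sxx = 520.5/10138.875 = 0.051337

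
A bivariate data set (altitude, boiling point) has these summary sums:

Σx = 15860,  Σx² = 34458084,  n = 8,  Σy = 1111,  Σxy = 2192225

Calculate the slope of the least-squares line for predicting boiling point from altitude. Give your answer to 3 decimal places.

-0.003

Sxx = Σx² − (Σx)²/n = 34458084 − 31442450 = 3015634
Sxy = Σxy − (Σx)(Σy)/n = 2192225 − 2202557.5 = -10332.5
b = Sxy/Sxx = -10332.5/3015634 = -0.003426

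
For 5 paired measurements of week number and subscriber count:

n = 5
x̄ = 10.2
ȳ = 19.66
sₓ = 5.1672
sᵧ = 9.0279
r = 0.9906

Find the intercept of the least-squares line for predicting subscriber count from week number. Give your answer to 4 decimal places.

b = r · sᵧ/sₓ = 0.9906 · 9.0279/5.1672 = 1.730732
a = ȳ − b·x̄ = 19.66 − 1.730732·10.2 = 2.006535

2.0065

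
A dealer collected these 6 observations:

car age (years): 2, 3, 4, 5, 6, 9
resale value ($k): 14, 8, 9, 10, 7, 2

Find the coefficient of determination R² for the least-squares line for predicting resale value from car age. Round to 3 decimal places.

0.800

n = 6, Σx = 29, Σy = 50, Σxy = 198, Σx² = 171, Σy² = 494
Sxx = Σx² − (Σx)²/n = 171 − 140.166667 = 30.833333
Sxy = Σxy − (Σx)(Σy)/n = 198 − 241.666667 = -43.666667
Syy = Σy² − (Σy)²/n = 494 − 416.666667 = 77.333333
R² = Sxy²/(Sxx·Syy) = (-43.666667)²/(30.833333·77.333333) = 0.799674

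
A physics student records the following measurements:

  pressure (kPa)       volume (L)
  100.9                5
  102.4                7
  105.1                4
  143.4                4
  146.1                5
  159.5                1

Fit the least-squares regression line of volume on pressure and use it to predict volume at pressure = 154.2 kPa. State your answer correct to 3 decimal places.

2.901

n = 6, Σx = 757.4, Σy = 26, Σxy = 3105.3, Σx² = 99061.6
Sxx = Σx² − (Σx)²/n = 99061.6 − 95609.126667 = 3452.473333
Sxy = Σxy − (Σx)(Σy)/n = 3105.3 − 3282.066667 = -176.766667
b = Sxy/Sxx = -176.766667/3452.473333 = -0.051200
a = ȳ − b·x̄ = 4.333333 − (-0.051200)·126.233333 = 10.796481
ŷ(154.2) = a + b·154.2 = 10.796481 + (-0.051200)·154.2 = 2.901440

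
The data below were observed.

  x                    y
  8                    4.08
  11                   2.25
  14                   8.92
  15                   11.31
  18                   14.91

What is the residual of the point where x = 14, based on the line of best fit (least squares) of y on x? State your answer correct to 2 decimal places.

-0.37

n = 5, Σx = 66, Σy = 41.47, Σxy = 620.3, Σx² = 930
Sxx = Σx² − (Σx)²/n = 930 − 871.2 = 58.8
Sxy = Σxy − (Σx)(Σy)/n = 620.3 − 547.404 = 72.896
b = Sxy/Sxx = 72.896/58.8 = 1.239728
a = ȳ − b·x̄ = 8.294 − 1.239728·13.2 = -8.070408
ŷ(14) = -8.070408 + 1.239728·14 = 9.285782
residual = y − ŷ = 8.92 − 9.285782 = -0.365782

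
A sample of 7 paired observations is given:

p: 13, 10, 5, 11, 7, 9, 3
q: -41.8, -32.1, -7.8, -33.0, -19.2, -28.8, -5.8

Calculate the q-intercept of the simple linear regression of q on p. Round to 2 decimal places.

n = 7, Σx = 58, Σy = -168.5, Σxy = -1677.4, Σx² = 554
Sxx = Σx² − (Σx)²/n = 554 − 480.571429 = 73.428571
Sxy = Σxy − (Σx)(Σy)/n = -1677.4 − (-1396.142857) = -281.257143
b = Sxy/Sxx = -281.257143/73.428571 = -3.830350
a = ȳ − b·x̄ = -24.071429 − (-3.830350)·8.285714 = 7.665759

7.67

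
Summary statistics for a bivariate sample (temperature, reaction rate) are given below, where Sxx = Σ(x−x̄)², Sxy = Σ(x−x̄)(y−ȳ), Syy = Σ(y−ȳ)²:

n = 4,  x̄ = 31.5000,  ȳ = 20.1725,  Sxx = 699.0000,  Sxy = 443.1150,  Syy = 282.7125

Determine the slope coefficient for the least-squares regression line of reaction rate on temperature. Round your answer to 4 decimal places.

b = Sxy/Sxx = 443.115/699 = 0.633927

0.6339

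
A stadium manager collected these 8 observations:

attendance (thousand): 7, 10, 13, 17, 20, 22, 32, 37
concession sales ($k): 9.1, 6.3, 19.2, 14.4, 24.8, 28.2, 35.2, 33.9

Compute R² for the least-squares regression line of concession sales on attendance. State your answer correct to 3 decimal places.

0.854

n = 8, Σx = 158, Σy = 171.1, Σxy = 4118.2, Σx² = 3884, Σy² = 4497.03
Sxx = Σx² − (Σx)²/n = 3884 − 3120.5 = 763.5
Sxy = Σxy − (Σx)(Σy)/n = 4118.2 − 3379.225 = 738.975
Syy = Σy² − (Σy)²/n = 4497.03 − 3659.40125 = 837.62875
R² = Sxy²/(Sxx·Syy) = (738.975)²/(763.5·837.62875) = 0.853884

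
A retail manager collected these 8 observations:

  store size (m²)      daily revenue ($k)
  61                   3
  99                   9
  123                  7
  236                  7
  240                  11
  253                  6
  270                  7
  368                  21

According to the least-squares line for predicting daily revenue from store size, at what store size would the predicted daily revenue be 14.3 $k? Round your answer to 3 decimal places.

n = 8, Σx = 1650, Σy = 71, Σxy = 17363, Σx² = 414280
Sxx = Σx² − (Σx)²/n = 414280 − 340312.5 = 73967.5
Sxy = Σxy − (Σx)(Σy)/n = 17363 − 14643.75 = 2719.25
b = Sxy/Sxx = 2719.25/73967.5 = 0.036763
a = ȳ − b·x̄ = 8.875 − 0.036763·206.25 = 1.292679
Set a + b·x = 14.3: x = (14.3 − 1.292679) / 0.036763 = 353.817781

353.818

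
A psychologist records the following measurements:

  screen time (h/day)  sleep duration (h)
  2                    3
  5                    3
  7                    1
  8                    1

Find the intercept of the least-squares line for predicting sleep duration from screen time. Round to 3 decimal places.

4.095

n = 4, Σx = 22, Σy = 8, Σxy = 36, Σx² = 142
Sxx = Σx² − (Σx)²/n = 142 − 121 = 21
Sxy = Σxy − (Σx)(Σy)/n = 36 − 44 = -8
b = Sxy/Sxx = -8/21 = -0.380952
a = ȳ − b·x̄ = 2 − (-0.380952)·5.5 = 4.095238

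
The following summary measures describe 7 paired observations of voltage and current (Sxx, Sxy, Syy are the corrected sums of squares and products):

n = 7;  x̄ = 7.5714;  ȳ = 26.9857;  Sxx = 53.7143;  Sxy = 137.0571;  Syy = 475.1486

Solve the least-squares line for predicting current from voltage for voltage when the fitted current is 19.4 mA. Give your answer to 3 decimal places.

4.598

b = Sxy/Sxx = 137.0571/53.7143 = 2.551594
a = ȳ − b·x̄ = 26.9857 − 2.551594·7.5714 = 7.666559
Set a + b·x = 19.4: x = (19.4 − 7.666559) / 2.551594 = 4.598474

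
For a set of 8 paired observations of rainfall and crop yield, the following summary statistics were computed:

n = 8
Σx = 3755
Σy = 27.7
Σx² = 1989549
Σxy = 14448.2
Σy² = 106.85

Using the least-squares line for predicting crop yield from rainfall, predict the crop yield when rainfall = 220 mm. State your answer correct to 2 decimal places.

Sxx = Σx² − (Σx)²/n = 1989549 − 1762503.125 = 227045.875
Sxy = Σxy − (Σx)(Σy)/n = 14448.2 − 13001.6875 = 1446.5125
b = Sxy/Sxx = 1446.5125/227045.875 = 0.006371
a = ȳ − b·x̄ = 3.4625 − 0.006371·469.375 = 0.472105
ŷ(220) = a + b·220 = 0.472105 + 0.006371·220 = 1.873728

1.87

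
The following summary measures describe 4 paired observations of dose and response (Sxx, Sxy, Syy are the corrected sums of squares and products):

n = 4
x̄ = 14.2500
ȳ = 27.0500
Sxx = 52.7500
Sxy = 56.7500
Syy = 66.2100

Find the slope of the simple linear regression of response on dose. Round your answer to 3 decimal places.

b = Sxy/Sxx = 56.75/52.75 = 1.075829

1.076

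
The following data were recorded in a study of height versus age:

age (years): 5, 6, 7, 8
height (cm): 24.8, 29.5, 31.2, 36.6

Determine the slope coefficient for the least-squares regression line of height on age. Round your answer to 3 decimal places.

n = 4, Σx = 26, Σy = 122.1, Σxy = 812.2, Σx² = 174
Sxx = Σx² − (Σx)²/n = 174 − 169 = 5
Sxy = Σxy − (Σx)(Σy)/n = 812.2 − 793.65 = 18.55
b = Sxy/Sxx = 18.55/5 = 3.71

3.710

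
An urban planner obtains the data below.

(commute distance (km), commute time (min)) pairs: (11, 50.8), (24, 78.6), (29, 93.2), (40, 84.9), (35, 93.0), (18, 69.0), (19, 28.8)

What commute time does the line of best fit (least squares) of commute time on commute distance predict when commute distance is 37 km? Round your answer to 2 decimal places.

n = 7, Σx = 176, Σy = 498.3, Σxy = 13588.2, Σx² = 5048
Sxx = Σx² − (Σx)²/n = 5048 − 4425.142857 = 622.857143
Sxy = Σxy − (Σx)(Σy)/n = 13588.2 − 12528.685714 = 1059.514286
b = Sxy/Sxx = 1059.514286/622.857143 = 1.701055
a = ȳ − b·x̄ = 71.185714 − 1.701055·25.142857 = 28.416330
ŷ(37) = a + b·37 = 28.416330 + 1.701055·37 = 91.355367

91.36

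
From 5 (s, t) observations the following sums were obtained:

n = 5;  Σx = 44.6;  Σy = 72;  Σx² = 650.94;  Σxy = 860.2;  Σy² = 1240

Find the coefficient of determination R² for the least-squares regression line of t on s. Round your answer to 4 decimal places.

Sxx = Σx² − (Σx)²/n = 650.94 − 397.832 = 253.108
Sxy = Σxy − (Σx)(Σy)/n = 860.2 − 642.24 = 217.96
Syy = Σy² − (Σy)²/n = 1240 − 1036.8 = 203.2
R² = Sxy²/(Sxx·Syy) = (217.96)²/(253.108·203.2) = 0.923685

0.9237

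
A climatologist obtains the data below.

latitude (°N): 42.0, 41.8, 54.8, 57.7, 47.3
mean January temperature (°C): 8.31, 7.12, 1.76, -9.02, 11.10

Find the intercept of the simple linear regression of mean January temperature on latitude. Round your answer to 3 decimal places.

n = 5, Σx = 243.6, Σy = 19.27, Σxy = 747.66, Σx² = 12080.86
Sxx = Σx² − (Σx)²/n = 12080.86 − 11868.192 = 212.668
Sxy = Σxy − (Σx)(Σy)/n = 747.66 − 938.8344 = -191.1744
b = Sxy/Sxx = -191.1744/212.668 = -0.898934
a = ȳ − b·x̄ = 3.854 − (-0.898934)·48.72 = 47.650043

47.650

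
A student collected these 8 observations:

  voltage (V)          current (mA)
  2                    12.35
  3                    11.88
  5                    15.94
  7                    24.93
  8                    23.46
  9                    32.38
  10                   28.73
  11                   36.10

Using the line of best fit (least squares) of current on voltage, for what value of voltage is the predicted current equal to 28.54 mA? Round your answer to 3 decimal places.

n = 8, Σx = 55, Σy = 185.77, Σxy = 1478.05, Σx² = 453
Sxx = Σx² − (Σx)²/n = 453 − 378.125 = 74.875
Sxy = Σxy − (Σx)(Σy)/n = 1478.05 − 1277.16875 = 200.88125
b = Sxy/Sxx = 200.88125/74.875 = 2.682888
a = ȳ − b·x̄ = 23.22125 − 2.682888·6.875 = 4.776394
Set a + b·x = 28.54: x = (28.54 − 4.776394) / 2.682888 = 8.857472

8.857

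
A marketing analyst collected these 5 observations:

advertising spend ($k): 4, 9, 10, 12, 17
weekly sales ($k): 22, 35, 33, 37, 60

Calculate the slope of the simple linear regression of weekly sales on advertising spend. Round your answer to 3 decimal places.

n = 5, Σx = 52, Σy = 187, Σxy = 2197, Σx² = 630
Sxx = Σx² − (Σx)²/n = 630 − 540.8 = 89.2
Sxy = Σxy − (Σx)(Σy)/n = 2197 − 1944.8 = 252.2
b = Sxy/Sxx = 252.2/89.2 = 2.827354

2.827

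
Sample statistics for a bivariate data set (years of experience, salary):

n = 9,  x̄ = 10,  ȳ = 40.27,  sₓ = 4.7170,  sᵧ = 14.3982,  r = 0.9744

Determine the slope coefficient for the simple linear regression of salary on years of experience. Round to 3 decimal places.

2.974

b = r · sᵧ/sₓ = 0.9744 · 14.3982/4.717 = 2.974265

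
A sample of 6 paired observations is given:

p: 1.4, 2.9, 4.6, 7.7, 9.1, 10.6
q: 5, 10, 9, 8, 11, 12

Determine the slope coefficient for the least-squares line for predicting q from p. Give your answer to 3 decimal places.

n = 6, Σx = 36.3, Σy = 55, Σxy = 366.3, Σx² = 285.99
Sxx = Σx² − (Σx)²/n = 285.99 − 219.615 = 66.375
Sxy = Σxy − (Σx)(Σy)/n = 366.3 − 332.75 = 33.55
b = Sxy/Sxx = 33.55/66.375 = 0.505461

0.505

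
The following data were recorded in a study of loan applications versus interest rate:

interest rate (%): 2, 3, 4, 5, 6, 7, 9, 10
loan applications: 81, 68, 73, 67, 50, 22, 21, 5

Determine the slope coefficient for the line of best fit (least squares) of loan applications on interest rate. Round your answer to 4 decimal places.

n = 8, Σx = 46, Σy = 387, Σxy = 1686, Σx² = 320
Sxx = Σx² − (Σx)²/n = 320 − 264.5 = 55.5
Sxy = Σxy − (Σx)(Σy)/n = 1686 − 2225.25 = -539.25
b = Sxy/Sxx = -539.25/55.5 = -9.716216

-9.7162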